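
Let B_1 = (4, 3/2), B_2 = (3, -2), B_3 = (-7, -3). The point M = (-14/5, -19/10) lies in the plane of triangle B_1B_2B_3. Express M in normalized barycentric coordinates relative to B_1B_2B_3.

(1/5, 1/5, 3/5)

Signed area of the reference triangle: [B_1B_2B_3] = ½·(4·(-2−(-3)) + 3·(-3−(3/2)) + (-7)·(3/2−(-2))) = ½·(4 − 27/2 − 49/2) = -17.
[MB_2B_3] = ½·((-14/5)·(-2−(-3)) + 3·(-3−(-19/10)) + (-7)·(-19/10−(-2))) = ½·(-14/5 − 33/10 − 7/10) = -17/5, so the B_1-coordinate is (-17/5)/(-17) = 1/5.
[B_1MB_3] = ½·(4·(-19/10−(-3)) + (-14/5)·(-3−(3/2)) + (-7)·(3/2−(-19/10))) = ½·(22/5 + 63/5 − 119/5) = -17/5, so the B_2-coordinate is 1/5.
[B_1B_2M] = ½·(4·(-2−(-19/10)) + 3·(-19/10−(3/2)) + (-14/5)·(3/2−(-2))) = ½·(-2/5 − 51/5 − 49/5) = -51/5, so the B_3-coordinate is 3/5.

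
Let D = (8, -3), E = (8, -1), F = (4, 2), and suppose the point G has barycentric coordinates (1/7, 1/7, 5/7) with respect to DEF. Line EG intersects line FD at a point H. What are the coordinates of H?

(14/3, 7/6)

Line EG meets FD where the E-coordinate vanishes; zeroing G's E-weight and renormalizing leaves F, D-weights 5/7 : 1/7 → (5/6, 1/6).
So H = (5/6)·F + (1/6)·D = (14/3, 7/6).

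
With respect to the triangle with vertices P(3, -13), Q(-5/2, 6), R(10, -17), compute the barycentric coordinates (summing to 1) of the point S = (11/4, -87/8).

(13/16, 1/8, 1/16)

Signed area of the reference triangle: [PQR] = ½·(3·(6−(-17)) + (-5/2)·(-17−(-13)) + 10·(-13−6)) = ½·(69 + 10 − 190) = -111/2.
[SQR] = ½·((11/4)·(6−(-17)) + (-5/2)·(-17−(-87/8)) + 10·(-87/8−6)) = ½·(253/4 + 245/16 − 675/4) = -1443/32, so the P-coordinate is (-1443/32)/(-111/2) = 13/16.
[PSR] = ½·(3·(-87/8−(-17)) + (11/4)·(-17−(-13)) + 10·(-13−(-87/8))) = ½·(147/8 − 11 − 85/4) = -111/16, so the Q-coordinate is 1/8.
[PQS] = ½·(3·(6−(-87/8)) + (-5/2)·(-87/8−(-13)) + (11/4)·(-13−6)) = ½·(405/8 − 85/16 − 209/4) = -111/32, so the R-coordinate is 1/16.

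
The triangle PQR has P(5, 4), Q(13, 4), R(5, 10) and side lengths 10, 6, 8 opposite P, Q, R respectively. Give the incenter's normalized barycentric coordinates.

The incenter has barycentric coordinates proportional to the opposite side lengths: (10 : 6 : 8).
Normalizing by 10+6+8 = 24 gives (5/12, 1/4, 1/3).

(5/12, 1/4, 1/3)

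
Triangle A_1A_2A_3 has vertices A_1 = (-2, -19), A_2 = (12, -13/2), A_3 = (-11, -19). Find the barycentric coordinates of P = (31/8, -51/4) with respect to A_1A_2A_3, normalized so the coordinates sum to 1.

Signed area of the reference triangle: [A_1A_2A_3] = ½·((-2)·(-13/2−(-19)) + 12·(-19−(-19)) + (-11)·(-19−(-13/2))) = ½·(-25 + 0 + 275/2) = 225/4.
[PA_2A_3] = ½·((31/8)·(-13/2−(-19)) + 12·(-19−(-51/4)) + (-11)·(-51/4−(-13/2))) = ½·(775/16 − 75 + 275/4) = 675/32, so the A_1-coordinate is (675/32)/(225/4) = 3/8.
[A_1PA_3] = ½·((-2)·(-51/4−(-19)) + (31/8)·(-19−(-19)) + (-11)·(-19−(-51/4))) = ½·(-25/2 + 0 + 275/4) = 225/8, so the A_2-coordinate is 1/2.
[A_1A_2P] = ½·((-2)·(-13/2−(-51/4)) + 12·(-51/4−(-19)) + (31/8)·(-19−(-13/2))) = ½·(-25/2 + 75 − 775/16) = 225/32, so the A_3-coordinate is 1/8.

(3/8, 1/2, 1/8)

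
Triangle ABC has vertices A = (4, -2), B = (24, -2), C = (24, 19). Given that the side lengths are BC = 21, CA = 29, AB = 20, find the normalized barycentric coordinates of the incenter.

(3/10, 29/70, 2/7)

The incenter has barycentric coordinates proportional to the opposite side lengths: (21 : 29 : 20).
Normalizing by 21+29+20 = 70 gives (3/10, 29/70, 2/7).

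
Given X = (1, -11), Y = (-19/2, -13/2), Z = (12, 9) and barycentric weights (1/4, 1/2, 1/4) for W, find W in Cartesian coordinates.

W = (1/4)·X + (1/2)·Y + (1/4)·Z.
x-coordinate: (1/4)·1 + (1/2)·(-19/2) + (1/4)·12 = -3/2.
y-coordinate: (1/4)·(-11) + (1/2)·(-13/2) + (1/4)·9 = -15/4.

(-3/2, -15/4)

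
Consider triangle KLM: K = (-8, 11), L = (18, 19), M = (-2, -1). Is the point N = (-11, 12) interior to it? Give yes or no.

Barycentric coordinates of N: (11/9, -1/12, -5/36).
The three coordinates are positive, negative, negative; a point is interior exactly when all three are positive.

no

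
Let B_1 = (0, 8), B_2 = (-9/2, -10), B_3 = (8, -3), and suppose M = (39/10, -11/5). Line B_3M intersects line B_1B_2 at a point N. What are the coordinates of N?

(-9/4, -1)

Barycentric coordinates of M with respect to B_1B_2B_3: (1/5, 1/5, 3/5).
On side B_1B_2 the B_3-coordinate is zero; dropping M's B_3-weight 3/5 and renormalizing the remaining 1/5 : 1/5 gives weights 1/2, 1/2 on B_1, B_2.
N = (1/2)·(0, 8) + (1/2)·(-9/2, -10) = (-9/4, -1).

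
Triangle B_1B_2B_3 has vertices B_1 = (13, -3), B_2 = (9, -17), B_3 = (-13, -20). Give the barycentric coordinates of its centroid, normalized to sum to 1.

The centroid is the average of the vertices, so each weight is 1/3.

(1/3, 1/3, 1/3)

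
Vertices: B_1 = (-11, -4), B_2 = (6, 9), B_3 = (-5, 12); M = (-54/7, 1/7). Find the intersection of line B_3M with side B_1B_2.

(-49/6, -11/6)

Barycentric coordinates of M with respect to B_1B_2B_3: (5/7, 1/7, 1/7).
On side B_1B_2 the B_3-coordinate is zero; dropping M's B_3-weight 1/7 and renormalizing the remaining 5/7 : 1/7 gives weights 5/6, 1/6 on B_1, B_2.
N = (5/6)·(-11, -4) + (1/6)·(6, 9) = (-49/6, -11/6).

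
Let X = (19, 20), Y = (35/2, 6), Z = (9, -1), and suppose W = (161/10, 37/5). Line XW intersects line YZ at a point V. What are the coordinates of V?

(123/8, 17/4)

Barycentric coordinates of W with respect to XYZ: (1/5, 3/5, 1/5).
On side YZ the X-coordinate is zero; dropping W's X-weight 1/5 and renormalizing the remaining 3/5 : 1/5 gives weights 3/4, 1/4 on Y, Z.
V = (3/4)·(35/2, 6) + (1/4)·(9, -1) = (123/8, 17/4).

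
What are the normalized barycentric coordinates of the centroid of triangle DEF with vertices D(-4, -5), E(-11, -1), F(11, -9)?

(1/3, 1/3, 1/3)

The centroid is the average of the vertices, so each weight is 1/3.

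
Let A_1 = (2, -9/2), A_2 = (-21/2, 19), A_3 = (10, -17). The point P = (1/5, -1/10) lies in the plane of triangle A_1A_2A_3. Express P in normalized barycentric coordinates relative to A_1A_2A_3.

(1/5, 2/5, 2/5)

Signed area of the reference triangle: [A_1A_2A_3] = ½·(2·(19−(-17)) + (-21/2)·(-17−(-9/2)) + 10·(-9/2−19)) = ½·(72 + 525/4 − 235) = -127/8.
[PA_2A_3] = ½·((1/5)·(19−(-17)) + (-21/2)·(-17−(-1/10)) + 10·(-1/10−19)) = ½·(36/5 + 3549/20 − 191) = -127/40, so the A_1-coordinate is (-127/40)/(-127/8) = 1/5.
[A_1PA_3] = ½·(2·(-1/10−(-17)) + (1/5)·(-17−(-9/2)) + 10·(-9/2−(-1/10))) = ½·(169/5 − 5/2 − 44) = -127/20, so the A_2-coordinate is 2/5.
[A_1A_2P] = ½·(2·(19−(-1/10)) + (-21/2)·(-1/10−(-9/2)) + (1/5)·(-9/2−19)) = ½·(191/5 − 231/5 − 47/10) = -127/20, so the A_3-coordinate is 2/5.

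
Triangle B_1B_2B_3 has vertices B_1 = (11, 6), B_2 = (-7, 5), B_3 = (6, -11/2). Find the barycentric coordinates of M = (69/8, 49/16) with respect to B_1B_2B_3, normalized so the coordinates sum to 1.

Signed area of the reference triangle: [B_1B_2B_3] = ½·(11·(5−(-11/2)) + (-7)·(-11/2−6) + 6·(6−5)) = ½·(231/2 + 161/2 + 6) = 101.
[MB_2B_3] = ½·((69/8)·(5−(-11/2)) + (-7)·(-11/2−(49/16)) + 6·(49/16−5)) = ½·(1449/16 + 959/16 − 93/8) = 1111/16, so the B_1-coordinate is (1111/16)/101 = 11/16.
[B_1MB_3] = ½·(11·(49/16−(-11/2)) + (69/8)·(-11/2−6) + 6·(6−(49/16))) = ½·(1507/16 − 1587/16 + 141/8) = 101/16, so the B_2-coordinate is 1/16.
[B_1B_2M] = ½·(11·(5−(49/16)) + (-7)·(49/16−6) + (69/8)·(6−5)) = ½·(341/16 + 329/16 + 69/8) = 101/4, so the B_3-coordinate is 1/4.

(11/16, 1/16, 1/4)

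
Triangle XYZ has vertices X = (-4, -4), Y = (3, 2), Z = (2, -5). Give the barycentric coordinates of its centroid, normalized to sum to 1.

The centroid is the average of the vertices, so each weight is 1/3.

(1/3, 1/3, 1/3)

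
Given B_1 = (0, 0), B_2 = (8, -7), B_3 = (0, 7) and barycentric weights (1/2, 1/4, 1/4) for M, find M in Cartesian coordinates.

(2, 0)

M = (1/2)·B_1 + (1/4)·B_2 + (1/4)·B_3.
x-coordinate: (1/2)·0 + (1/4)·8 + (1/4)·0 = 2.
y-coordinate: (1/2)·0 + (1/4)·(-7) + (1/4)·7 = 0.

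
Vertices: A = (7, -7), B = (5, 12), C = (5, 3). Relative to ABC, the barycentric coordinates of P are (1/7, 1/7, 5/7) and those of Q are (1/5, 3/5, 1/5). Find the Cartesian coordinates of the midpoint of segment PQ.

Barycentric coordinates of the midpoint are the average: (6/35, 13/35, 16/35).
Converting: (6/35)·A + (13/35)·B + (16/35)·C = (187/35, 162/35).

(187/35, 162/35)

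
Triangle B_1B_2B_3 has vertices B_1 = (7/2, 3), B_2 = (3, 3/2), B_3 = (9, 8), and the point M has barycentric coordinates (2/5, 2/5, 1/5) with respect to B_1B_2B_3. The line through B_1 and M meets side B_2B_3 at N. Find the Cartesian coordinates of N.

(5, 11/3)

Line B_1M meets B_2B_3 where the B_1-coordinate vanishes; zeroing M's B_1-weight and renormalizing leaves B_2, B_3-weights 2/5 : 1/5 → (2/3, 1/3).
So N = (2/3)·B_2 + (1/3)·B_3 = (5, 11/3).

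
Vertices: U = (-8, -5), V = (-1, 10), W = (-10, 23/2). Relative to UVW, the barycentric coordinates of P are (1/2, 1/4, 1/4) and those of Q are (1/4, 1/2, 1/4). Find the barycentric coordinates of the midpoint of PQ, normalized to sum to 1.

Since both coordinate triples sum to 1, the midpoint's barycentrics are the componentwise average.
(1/2+1/4)/2 = 3/8; similarly 3/8 and 1/4.

(3/8, 3/8, 1/4)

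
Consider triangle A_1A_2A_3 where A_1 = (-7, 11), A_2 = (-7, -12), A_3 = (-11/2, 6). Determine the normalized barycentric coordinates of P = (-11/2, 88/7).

(2/7, -2/7, 1)

Signed area of the reference triangle: [A_1A_2A_3] = ½·((-7)·(-12−6) + (-7)·(6−11) + (-11/2)·(11−(-12))) = ½·(126 + 35 − 253/2) = 69/4.
[PA_2A_3] = ½·((-11/2)·(-12−6) + (-7)·(6−(88/7)) + (-11/2)·(88/7−(-12))) = ½·(99 + 46 − 946/7) = 69/14, so the A_1-coordinate is (69/14)/(69/4) = 2/7.
[A_1PA_3] = ½·((-7)·(88/7−6) + (-11/2)·(6−11) + (-11/2)·(11−(88/7))) = ½·(-46 + 55/2 + 121/14) = -69/14, so the A_2-coordinate is -2/7.
[A_1A_2P] = ½·((-7)·(-12−(88/7)) + (-7)·(88/7−11) + (-11/2)·(11−(-12))) = ½·(172 − 11 − 253/2) = 69/4, so the A_3-coordinate is 1.
Check: 2/7 − 2/7 + 1 = 1.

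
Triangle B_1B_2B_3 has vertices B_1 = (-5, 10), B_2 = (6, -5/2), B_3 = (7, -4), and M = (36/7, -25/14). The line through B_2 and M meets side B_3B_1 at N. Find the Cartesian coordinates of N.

Barycentric coordinates of M with respect to B_1B_2B_3: (1/7, 1/7, 5/7).
On side B_3B_1 the B_2-coordinate is zero; dropping M's B_2-weight 1/7 and renormalizing the remaining 5/7 : 1/7 gives weights 5/6, 1/6 on B_3, B_1.
N = (5/6)·(7, -4) + (1/6)·(-5, 10) = (5, -5/3).

(5, -5/3)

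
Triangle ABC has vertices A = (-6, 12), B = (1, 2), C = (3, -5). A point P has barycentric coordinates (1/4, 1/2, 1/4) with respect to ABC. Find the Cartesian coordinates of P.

(-1/4, 11/4)

P = (1/4)·A + (1/2)·B + (1/4)·C.
x-coordinate: (1/4)·(-6) + (1/2)·1 + (1/4)·3 = -1/4.
y-coordinate: (1/4)·12 + (1/2)·2 + (1/4)·(-5) = 11/4.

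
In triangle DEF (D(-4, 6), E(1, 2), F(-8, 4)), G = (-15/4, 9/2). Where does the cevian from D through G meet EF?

Barycentric coordinates of G with respect to DEF: (1/2, 1/4, 1/4).
On side EF the D-coordinate is zero; dropping G's D-weight 1/2 and renormalizing the remaining 1/4 : 1/4 gives weights 1/2, 1/2 on E, F.
H = (1/2)·(1, 2) + (1/2)·(-8, 4) = (-7/2, 3).

(-7/2, 3)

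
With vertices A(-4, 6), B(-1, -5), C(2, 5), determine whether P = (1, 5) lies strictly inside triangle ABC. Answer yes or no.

yes

Barycentric coordinates of P: (10/63, 1/63, 52/63).
The three coordinates are positive, positive, positive; a point is interior exactly when all three are positive.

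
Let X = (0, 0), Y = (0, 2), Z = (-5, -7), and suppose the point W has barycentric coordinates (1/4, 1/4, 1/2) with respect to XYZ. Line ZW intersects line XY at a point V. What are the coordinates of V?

Line ZW meets XY where the Z-coordinate vanishes; zeroing W's Z-weight and renormalizing leaves X, Y-weights 1/4 : 1/4 → (1/2, 1/2).
So V = (1/2)·X + (1/2)·Y = (0, 1).

(0, 1)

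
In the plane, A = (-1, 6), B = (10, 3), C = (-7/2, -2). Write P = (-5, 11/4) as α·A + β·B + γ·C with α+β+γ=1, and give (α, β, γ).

(3/4, -1/4, 1/2)

Signed area of the reference triangle: [ABC] = ½·((-1)·(3−(-2)) + 10·(-2−6) + (-7/2)·(6−3)) = ½·(-5 − 80 − 21/2) = -191/4.
[PBC] = ½·((-5)·(3−(-2)) + 10·(-2−(11/4)) + (-7/2)·(11/4−3)) = ½·(-25 − 95/2 + 7/8) = -573/16, so the A-coordinate is (-573/16)/(-191/4) = 3/4.
[APC] = ½·((-1)·(11/4−(-2)) + (-5)·(-2−6) + (-7/2)·(6−(11/4))) = ½·(-19/4 + 40 − 91/8) = 191/16, so the B-coordinate is -1/4.
[ABP] = ½·((-1)·(3−(11/4)) + 10·(11/4−6) + (-5)·(6−3)) = ½·(-1/4 − 65/2 − 15) = -191/8, so the C-coordinate is 1/2.
Check: 3/4 − 1/4 + 1/2 = 1.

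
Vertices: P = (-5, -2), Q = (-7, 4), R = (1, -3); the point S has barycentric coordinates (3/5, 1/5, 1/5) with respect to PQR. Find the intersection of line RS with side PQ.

Line RS meets PQ where the R-coordinate vanishes; zeroing S's R-weight and renormalizing leaves P, Q-weights 3/5 : 1/5 → (3/4, 1/4).
So T = (3/4)·P + (1/4)·Q = (-11/2, -1/2).

(-11/2, -1/2)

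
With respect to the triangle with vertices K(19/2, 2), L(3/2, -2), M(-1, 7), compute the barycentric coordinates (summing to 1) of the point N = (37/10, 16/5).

Signed area of the reference triangle: [KLM] = ½·((19/2)·(-2−7) + (3/2)·(7−2) + (-1)·(2−(-2))) = ½·(-171/2 + 15/2 − 4) = -41.
[NLM] = ½·((37/10)·(-2−7) + (3/2)·(7−(16/5)) + (-1)·(16/5−(-2))) = ½·(-333/10 + 57/10 − 26/5) = -82/5, so the K-coordinate is (-82/5)/(-41) = 2/5.
[KNM] = ½·((19/2)·(16/5−7) + (37/10)·(7−2) + (-1)·(2−(16/5))) = ½·(-361/10 + 37/2 + 6/5) = -41/5, so the L-coordinate is 1/5.
[KLN] = ½·((19/2)·(-2−(16/5)) + (3/2)·(16/5−2) + (37/10)·(2−(-2))) = ½·(-247/5 + 9/5 + 74/5) = -82/5, so the M-coordinate is 2/5.

(2/5, 1/5, 2/5)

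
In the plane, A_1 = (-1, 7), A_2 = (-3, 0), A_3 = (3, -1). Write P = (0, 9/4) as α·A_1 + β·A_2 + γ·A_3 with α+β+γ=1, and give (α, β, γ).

(3/8, 1/4, 3/8)

Signed area of the reference triangle: [A_1A_2A_3] = ½·((-1)·(0−(-1)) + (-3)·(-1−7) + 3·(7−0)) = ½·(-1 + 24 + 21) = 22.
[PA_2A_3] = ½·(0·(0−(-1)) + (-3)·(-1−(9/4)) + 3·(9/4−0)) = ½·(0 + 39/4 + 27/4) = 33/4, so the A_1-coordinate is (33/4)/22 = 3/8.
[A_1PA_3] = ½·((-1)·(9/4−(-1)) + 0·(-1−7) + 3·(7−(9/4))) = ½·(-13/4 + 0 + 57/4) = 11/2, so the A_2-coordinate is 1/4.
[A_1A_2P] = ½·((-1)·(0−(9/4)) + (-3)·(9/4−7) + 0·(7−0)) = ½·(9/4 + 57/4 + 0) = 33/4, so the A_3-coordinate is 3/8.
Check: 3/8 + 1/4 + 3/8 = 1.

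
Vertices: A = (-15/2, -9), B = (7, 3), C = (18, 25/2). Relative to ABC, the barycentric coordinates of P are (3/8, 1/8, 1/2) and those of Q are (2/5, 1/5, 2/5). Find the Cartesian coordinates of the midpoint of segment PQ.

(1013/160, 21/8)

Barycentric coordinates of the midpoint are the average: (31/80, 13/80, 9/20).
Converting: (31/80)·A + (13/80)·B + (9/20)·C = (1013/160, 21/8).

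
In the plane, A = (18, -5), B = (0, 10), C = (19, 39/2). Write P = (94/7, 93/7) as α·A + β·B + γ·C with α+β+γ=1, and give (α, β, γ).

Signed area of the reference triangle: [ABC] = ½·(18·(10−(39/2)) + 0·(39/2−(-5)) + 19·(-5−10)) = ½·(-171 + 0 − 285) = -228.
[PBC] = ½·((94/7)·(10−(39/2)) + 0·(39/2−(93/7)) + 19·(93/7−10)) = ½·(-893/7 + 0 + 437/7) = -228/7, so the A-coordinate is (-228/7)/(-228) = 1/7.
[APC] = ½·(18·(93/7−(39/2)) + (94/7)·(39/2−(-5)) + 19·(-5−(93/7))) = ½·(-783/7 + 329 − 2432/7) = -456/7, so the B-coordinate is 2/7.
[ABP] = ½·(18·(10−(93/7)) + 0·(93/7−(-5)) + (94/7)·(-5−10)) = ½·(-414/7 + 0 − 1410/7) = -912/7, so the C-coordinate is 4/7.

(1/7, 2/7, 4/7)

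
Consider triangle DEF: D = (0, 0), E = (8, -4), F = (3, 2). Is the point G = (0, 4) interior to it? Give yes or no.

no

Barycentric coordinates of G: (2/7, -3/7, 8/7).
The three coordinates are positive, negative, positive; a point is interior exactly when all three are positive.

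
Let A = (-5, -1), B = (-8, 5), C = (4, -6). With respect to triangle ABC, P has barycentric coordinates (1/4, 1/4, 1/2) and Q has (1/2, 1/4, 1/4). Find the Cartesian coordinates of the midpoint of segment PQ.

Barycentric coordinates of the midpoint are the average: (3/8, 1/4, 3/8).
Converting: (3/8)·A + (1/4)·B + (3/8)·C = (-19/8, -11/8).

(-19/8, -11/8)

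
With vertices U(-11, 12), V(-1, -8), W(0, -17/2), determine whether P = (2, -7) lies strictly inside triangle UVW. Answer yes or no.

no

Barycentric coordinates of P: (1/6, -23/6, 14/3).
The three coordinates are positive, negative, positive; a point is interior exactly when all three are positive.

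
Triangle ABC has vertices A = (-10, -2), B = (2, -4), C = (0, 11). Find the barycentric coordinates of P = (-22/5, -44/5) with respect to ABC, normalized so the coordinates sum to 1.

Signed area of the reference triangle: [ABC] = ½·((-10)·(-4−11) + 2·(11−(-2)) + 0·(-2−(-4))) = ½·(150 + 26 + 0) = 88.
[PBC] = ½·((-22/5)·(-4−11) + 2·(11−(-44/5)) + 0·(-44/5−(-4))) = ½·(66 + 198/5 + 0) = 264/5, so the A-coordinate is (264/5)/88 = 3/5.
[APC] = ½·((-10)·(-44/5−11) + (-22/5)·(11−(-2)) + 0·(-2−(-44/5))) = ½·(198 − 286/5 + 0) = 352/5, so the B-coordinate is 4/5.
[ABP] = ½·((-10)·(-4−(-44/5)) + 2·(-44/5−(-2)) + (-22/5)·(-2−(-4))) = ½·(-48 − 68/5 − 44/5) = -176/5, so the C-coordinate is -2/5.

(3/5, 4/5, -2/5)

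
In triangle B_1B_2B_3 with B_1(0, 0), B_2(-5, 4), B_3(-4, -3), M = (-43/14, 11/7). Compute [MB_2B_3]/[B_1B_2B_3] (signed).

[B_1B_2B_3] = ½·(0·(4−(-3)) + (-5)·(-3−0) + (-4)·(0−4)) = ½·(0 + 15 + 16) = 31/2.
[MB_2B_3] = ½·((-43/14)·(4−(-3)) + (-5)·(-3−(11/7)) + (-4)·(11/7−4)) = ½·(-43/2 + 160/7 + 68/7) = 155/28, so the ratio is (155/28)/(31/2) = 5/14.

5/14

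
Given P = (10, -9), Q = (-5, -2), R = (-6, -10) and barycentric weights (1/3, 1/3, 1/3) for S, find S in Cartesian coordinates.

S = (1/3)·P + (1/3)·Q + (1/3)·R.
x-coordinate: (1/3)·10 + (1/3)·(-5) + (1/3)·(-6) = -1/3.
y-coordinate: (1/3)·(-9) + (1/3)·(-2) + (1/3)·(-10) = -7.

(-1/3, -7)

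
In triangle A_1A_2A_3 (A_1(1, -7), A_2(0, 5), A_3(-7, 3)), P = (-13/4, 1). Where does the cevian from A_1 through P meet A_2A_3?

(-14/3, 11/3)

Barycentric coordinates of P with respect to A_1A_2A_3: (1/4, 1/4, 1/2).
On side A_2A_3 the A_1-coordinate is zero; dropping P's A_1-weight 1/4 and renormalizing the remaining 1/4 : 1/2 gives weights 1/3, 2/3 on A_2, A_3.
Q = (1/3)·(0, 5) + (2/3)·(-7, 3) = (-14/3, 11/3).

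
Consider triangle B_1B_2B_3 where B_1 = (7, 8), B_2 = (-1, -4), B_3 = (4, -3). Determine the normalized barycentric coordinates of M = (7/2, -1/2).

Signed area of the reference triangle: [B_1B_2B_3] = ½·(7·(-4−(-3)) + (-1)·(-3−8) + 4·(8−(-4))) = ½·(-7 + 11 + 48) = 26.
[MB_2B_3] = ½·((7/2)·(-4−(-3)) + (-1)·(-3−(-1/2)) + 4·(-1/2−(-4))) = ½·(-7/2 + 5/2 + 14) = 13/2, so the B_1-coordinate is (13/2)/26 = 1/4.
[B_1MB_3] = ½·(7·(-1/2−(-3)) + (7/2)·(-3−8) + 4·(8−(-1/2))) = ½·(35/2 − 77/2 + 34) = 13/2, so the B_2-coordinate is 1/4.
[B_1B_2M] = ½·(7·(-4−(-1/2)) + (-1)·(-1/2−8) + (7/2)·(8−(-4))) = ½·(-49/2 + 17/2 + 42) = 13, so the B_3-coordinate is 1/2.
Check: 1/4 + 1/4 + 1/2 = 1.

(1/4, 1/4, 1/2)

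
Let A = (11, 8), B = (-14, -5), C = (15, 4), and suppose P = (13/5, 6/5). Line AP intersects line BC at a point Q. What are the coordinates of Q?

(1/2, -1/2)

Barycentric coordinates of P with respect to ABC: (1/5, 2/5, 2/5).
On side BC the A-coordinate is zero; dropping P's A-weight 1/5 and renormalizing the remaining 2/5 : 2/5 gives weights 1/2, 1/2 on B, C.
Q = (1/2)·(-14, -5) + (1/2)·(15, 4) = (1/2, -1/2).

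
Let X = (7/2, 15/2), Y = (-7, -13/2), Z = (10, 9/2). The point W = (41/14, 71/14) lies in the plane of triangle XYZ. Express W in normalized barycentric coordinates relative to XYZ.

(5/7, 1/7, 1/7)

Signed area of the reference triangle: [XYZ] = ½·((7/2)·(-13/2−(9/2)) + (-7)·(9/2−(15/2)) + 10·(15/2−(-13/2))) = ½·(-77/2 + 21 + 140) = 245/4.
[WYZ] = ½·((41/14)·(-13/2−(9/2)) + (-7)·(9/2−(71/14)) + 10·(71/14−(-13/2))) = ½·(-451/14 + 4 + 810/7) = 175/4, so the X-coordinate is (175/4)/(245/4) = 5/7.
[XWZ] = ½·((7/2)·(71/14−(9/2)) + (41/14)·(9/2−(15/2)) + 10·(15/2−(71/14))) = ½·(2 − 123/14 + 170/7) = 35/4, so the Y-coordinate is 1/7.
[XYW] = ½·((7/2)·(-13/2−(71/14)) + (-7)·(71/14−(15/2)) + (41/14)·(15/2−(-13/2))) = ½·(-81/2 + 17 + 41) = 35/4, so the Z-coordinate is 1/7.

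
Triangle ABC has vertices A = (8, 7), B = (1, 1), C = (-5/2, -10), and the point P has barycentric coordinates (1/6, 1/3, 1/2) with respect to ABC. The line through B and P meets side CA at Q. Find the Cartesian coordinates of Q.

Line BP meets CA where the B-coordinate vanishes; zeroing P's B-weight and renormalizing leaves C, A-weights 1/2 : 1/6 → (3/4, 1/4).
So Q = (3/4)·C + (1/4)·A = (1/8, -23/4).

(1/8, -23/4)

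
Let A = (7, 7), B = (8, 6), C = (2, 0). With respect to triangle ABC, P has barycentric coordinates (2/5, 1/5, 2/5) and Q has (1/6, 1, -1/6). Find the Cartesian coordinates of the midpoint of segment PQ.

Barycentric coordinates of the midpoint are the average: (17/60, 3/5, 7/60).
Converting: (17/60)·A + (3/5)·B + (7/60)·C = (421/60, 67/12).

(421/60, 67/12)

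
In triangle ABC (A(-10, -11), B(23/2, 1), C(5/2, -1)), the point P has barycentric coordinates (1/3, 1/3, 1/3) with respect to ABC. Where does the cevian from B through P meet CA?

Line BP meets CA where the B-coordinate vanishes; zeroing P's B-weight and renormalizing leaves C, A-weights 1/3 : 1/3 → (1/2, 1/2).
So Q = (1/2)·C + (1/2)·A = (-15/4, -6).

(-15/4, -6)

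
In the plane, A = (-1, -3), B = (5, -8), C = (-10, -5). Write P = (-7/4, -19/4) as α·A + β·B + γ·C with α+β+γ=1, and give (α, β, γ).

(1/2, 1/4, 1/4)

Signed area of the reference triangle: [ABC] = ½·((-1)·(-8−(-5)) + 5·(-5−(-3)) + (-10)·(-3−(-8))) = ½·(3 − 10 − 50) = -57/2.
[PBC] = ½·((-7/4)·(-8−(-5)) + 5·(-5−(-19/4)) + (-10)·(-19/4−(-8))) = ½·(21/4 − 5/4 − 65/2) = -57/4, so the A-coordinate is (-57/4)/(-57/2) = 1/2.
[APC] = ½·((-1)·(-19/4−(-5)) + (-7/4)·(-5−(-3)) + (-10)·(-3−(-19/4))) = ½·(-1/4 + 7/2 − 35/2) = -57/8, so the B-coordinate is 1/4.
[ABP] = ½·((-1)·(-8−(-19/4)) + 5·(-19/4−(-3)) + (-7/4)·(-3−(-8))) = ½·(13/4 − 35/4 − 35/4) = -57/8, so the C-coordinate is 1/4.
Check: 1/2 + 1/4 + 1/4 = 1.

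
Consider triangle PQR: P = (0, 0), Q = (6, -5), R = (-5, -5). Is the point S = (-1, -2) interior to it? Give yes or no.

Barycentric coordinates of S: (3/5, 1/11, 17/55).
The three coordinates are positive, positive, positive; a point is interior exactly when all three are positive.

yes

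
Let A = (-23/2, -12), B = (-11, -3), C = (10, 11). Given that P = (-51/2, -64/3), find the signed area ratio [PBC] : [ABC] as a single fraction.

1

[ABC] = ½·((-23/2)·(-3−11) + (-11)·(11−(-12)) + 10·(-12−(-3))) = ½·(161 − 253 − 90) = -91.
[PBC] = ½·((-51/2)·(-3−11) + (-11)·(11−(-64/3)) + 10·(-64/3−(-3))) = ½·(357 − 1067/3 − 550/3) = -91, so the ratio is (-91)/(-91) = 1.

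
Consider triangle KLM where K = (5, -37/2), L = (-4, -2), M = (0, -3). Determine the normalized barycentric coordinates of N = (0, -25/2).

Signed area of the reference triangle: [KLM] = ½·(5·(-2−(-3)) + (-4)·(-3−(-37/2)) + 0·(-37/2−(-2))) = ½·(5 − 62 + 0) = -57/2.
[NLM] = ½·(0·(-2−(-3)) + (-4)·(-3−(-25/2)) + 0·(-25/2−(-2))) = ½·(0 − 38 + 0) = -19, so the K-coordinate is (-19)/(-57/2) = 2/3.
[KNM] = ½·(5·(-25/2−(-3)) + 0·(-3−(-37/2)) + 0·(-37/2−(-25/2))) = ½·(-95/2 + 0 + 0) = -95/4, so the L-coordinate is 5/6.
[KLN] = ½·(5·(-2−(-25/2)) + (-4)·(-25/2−(-37/2)) + 0·(-37/2−(-2))) = ½·(105/2 − 24 + 0) = 57/4, so the M-coordinate is -1/2.
Check: 2/3 + 5/6 − 1/2 = 1.

(2/3, 5/6, -1/2)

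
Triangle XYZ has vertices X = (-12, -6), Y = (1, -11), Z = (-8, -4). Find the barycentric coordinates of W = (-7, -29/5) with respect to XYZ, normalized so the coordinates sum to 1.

(1/5, 1/5, 3/5)

Signed area of the reference triangle: [XYZ] = ½·((-12)·(-11−(-4)) + 1·(-4−(-6)) + (-8)·(-6−(-11))) = ½·(84 + 2 − 40) = 23.
[WYZ] = ½·((-7)·(-11−(-4)) + 1·(-4−(-29/5)) + (-8)·(-29/5−(-11))) = ½·(49 + 9/5 − 208/5) = 23/5, so the X-coordinate is (23/5)/23 = 1/5.
[XWZ] = ½·((-12)·(-29/5−(-4)) + (-7)·(-4−(-6)) + (-8)·(-6−(-29/5))) = ½·(108/5 − 14 + 8/5) = 23/5, so the Y-coordinate is 1/5.
[XYW] = ½·((-12)·(-11−(-29/5)) + 1·(-29/5−(-6)) + (-7)·(-6−(-11))) = ½·(312/5 + 1/5 − 35) = 69/5, so the Z-coordinate is 3/5.
Check: 1/5 + 1/5 + 3/5 = 1.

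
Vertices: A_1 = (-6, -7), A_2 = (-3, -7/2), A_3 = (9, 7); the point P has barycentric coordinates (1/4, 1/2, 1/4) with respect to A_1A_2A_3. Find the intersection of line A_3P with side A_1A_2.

Line A_3P meets A_1A_2 where the A_3-coordinate vanishes; zeroing P's A_3-weight and renormalizing leaves A_1, A_2-weights 1/4 : 1/2 → (1/3, 2/3).
So Q = (1/3)·A_1 + (2/3)·A_2 = (-4, -14/3).

(-4, -14/3)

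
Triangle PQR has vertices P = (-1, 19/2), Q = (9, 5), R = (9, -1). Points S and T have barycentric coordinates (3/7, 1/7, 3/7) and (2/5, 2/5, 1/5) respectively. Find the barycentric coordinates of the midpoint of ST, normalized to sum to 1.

(29/70, 19/70, 11/35)

Since both coordinate triples sum to 1, the midpoint's barycentrics are the componentwise average.
(3/7+2/5)/2 = 29/70; similarly 19/70 and 11/35.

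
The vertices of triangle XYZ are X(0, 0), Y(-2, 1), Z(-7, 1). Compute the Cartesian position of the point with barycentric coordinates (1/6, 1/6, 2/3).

(-5, 5/6)

W = (1/6)·X + (1/6)·Y + (2/3)·Z.
x-coordinate: (1/6)·0 + (1/6)·(-2) + (2/3)·(-7) = -5.
y-coordinate: (1/6)·0 + (1/6)·1 + (2/3)·1 = 5/6.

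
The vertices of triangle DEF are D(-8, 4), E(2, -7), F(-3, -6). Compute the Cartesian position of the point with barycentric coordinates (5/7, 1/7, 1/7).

(-41/7, 1)

G = (5/7)·D + (1/7)·E + (1/7)·F.
x-coordinate: (5/7)·(-8) + (1/7)·2 + (1/7)·(-3) = -41/7.
y-coordinate: (5/7)·4 + (1/7)·(-7) + (1/7)·(-6) = 1.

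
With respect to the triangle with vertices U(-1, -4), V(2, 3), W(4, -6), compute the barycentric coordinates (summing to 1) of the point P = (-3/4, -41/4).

(5/4, -3/4, 1/2)

Signed area of the reference triangle: [UVW] = ½·((-1)·(3−(-6)) + 2·(-6−(-4)) + 4·(-4−3)) = ½·(-9 − 4 − 28) = -41/2.
[PVW] = ½·((-3/4)·(3−(-6)) + 2·(-6−(-41/4)) + 4·(-41/4−3)) = ½·(-27/4 + 17/2 − 53) = -205/8, so the U-coordinate is (-205/8)/(-41/2) = 5/4.
[UPW] = ½·((-1)·(-41/4−(-6)) + (-3/4)·(-6−(-4)) + 4·(-4−(-41/4))) = ½·(17/4 + 3/2 + 25) = 123/8, so the V-coordinate is -3/4.
[UVP] = ½·((-1)·(3−(-41/4)) + 2·(-41/4−(-4)) + (-3/4)·(-4−3)) = ½·(-53/4 − 25/2 + 21/4) = -41/4, so the W-coordinate is 1/2.
Check: 5/4 − 3/4 + 1/2 = 1.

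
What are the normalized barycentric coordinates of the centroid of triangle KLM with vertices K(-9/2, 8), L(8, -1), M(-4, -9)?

(1/3, 1/3, 1/3)

The centroid is the average of the vertices, so each weight is 1/3.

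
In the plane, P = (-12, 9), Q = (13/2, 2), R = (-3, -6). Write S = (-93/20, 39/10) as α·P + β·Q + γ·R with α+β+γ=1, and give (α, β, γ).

(1/2, 3/10, 1/5)

Signed area of the reference triangle: [PQR] = ½·((-12)·(2−(-6)) + (13/2)·(-6−9) + (-3)·(9−2)) = ½·(-96 − 195/2 − 21) = -429/4.
[SQR] = ½·((-93/20)·(2−(-6)) + (13/2)·(-6−(39/10)) + (-3)·(39/10−2)) = ½·(-186/5 − 1287/20 − 57/10) = -429/8, so the P-coordinate is (-429/8)/(-429/4) = 1/2.
[PSR] = ½·((-12)·(39/10−(-6)) + (-93/20)·(-6−9) + (-3)·(9−(39/10))) = ½·(-594/5 + 279/4 − 153/10) = -1287/40, so the Q-coordinate is 3/10.
[PQS] = ½·((-12)·(2−(39/10)) + (13/2)·(39/10−9) + (-93/20)·(9−2)) = ½·(114/5 − 663/20 − 651/20) = -429/20, so the R-coordinate is 1/5.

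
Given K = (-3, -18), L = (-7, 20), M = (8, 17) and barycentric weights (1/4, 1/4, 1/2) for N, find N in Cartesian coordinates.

(3/2, 9)

N = (1/4)·K + (1/4)·L + (1/2)·M.
x-coordinate: (1/4)·(-3) + (1/4)·(-7) + (1/2)·8 = 3/2.
y-coordinate: (1/4)·(-18) + (1/4)·20 + (1/2)·17 = 9.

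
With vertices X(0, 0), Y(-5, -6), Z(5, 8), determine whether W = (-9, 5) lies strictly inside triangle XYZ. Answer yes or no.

Barycentric coordinates of W: (-83/5, 97/10, 79/10).
The three coordinates are negative, positive, positive; a point is interior exactly when all three are positive.

no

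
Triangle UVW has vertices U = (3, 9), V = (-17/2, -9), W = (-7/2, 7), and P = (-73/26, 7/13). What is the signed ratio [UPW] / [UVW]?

6/13

[UVW] = ½·(3·(-9−7) + (-17/2)·(7−9) + (-7/2)·(9−(-9))) = ½·(-48 + 17 − 63) = -47.
[UPW] = ½·(3·(7/13−7) + (-73/26)·(7−9) + (-7/2)·(9−(7/13))) = ½·(-252/13 + 73/13 − 385/13) = -282/13, so the ratio is (-282/13)/(-47) = 6/13.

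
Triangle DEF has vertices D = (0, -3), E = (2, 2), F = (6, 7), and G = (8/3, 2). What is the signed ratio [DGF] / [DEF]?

1/3

[DEF] = ½·(0·(2−7) + 2·(7−(-3)) + 6·(-3−2)) = ½·(0 + 20 − 30) = -5.
[DGF] = ½·(0·(2−7) + (8/3)·(7−(-3)) + 6·(-3−2)) = ½·(0 + 80/3 − 30) = -5/3, so the ratio is (-5/3)/(-5) = 1/3.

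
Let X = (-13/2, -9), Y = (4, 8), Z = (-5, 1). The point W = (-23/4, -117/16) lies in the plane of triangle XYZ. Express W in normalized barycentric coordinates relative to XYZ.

Signed area of the reference triangle: [XYZ] = ½·((-13/2)·(8−1) + 4·(1−(-9)) + (-5)·(-9−8)) = ½·(-91/2 + 40 + 85) = 159/4.
[WYZ] = ½·((-23/4)·(8−1) + 4·(1−(-117/16)) + (-5)·(-117/16−8)) = ½·(-161/4 + 133/4 + 1225/16) = 1113/32, so the X-coordinate is (1113/32)/(159/4) = 7/8.
[XWZ] = ½·((-13/2)·(-117/16−1) + (-23/4)·(1−(-9)) + (-5)·(-9−(-117/16))) = ½·(1729/32 − 115/2 + 135/16) = 159/64, so the Y-coordinate is 1/16.
[XYW] = ½·((-13/2)·(8−(-117/16)) + 4·(-117/16−(-9)) + (-23/4)·(-9−8)) = ½·(-3185/32 + 27/4 + 391/4) = 159/64, so the Z-coordinate is 1/16.

(7/8, 1/16, 1/16)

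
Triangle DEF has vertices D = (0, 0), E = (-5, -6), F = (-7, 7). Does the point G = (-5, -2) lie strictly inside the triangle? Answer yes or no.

yes

Barycentric coordinates of G: (8/77, 7/11, 20/77).
The three coordinates are positive, positive, positive; a point is interior exactly when all three are positive.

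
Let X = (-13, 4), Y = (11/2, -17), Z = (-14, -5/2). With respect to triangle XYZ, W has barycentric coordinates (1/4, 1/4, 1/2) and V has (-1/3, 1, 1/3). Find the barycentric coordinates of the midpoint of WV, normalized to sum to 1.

(-1/24, 5/8, 5/12)

Since both coordinate triples sum to 1, the midpoint's barycentrics are the componentwise average.
(1/4+-1/3)/2 = -1/24; similarly 5/8 and 5/12.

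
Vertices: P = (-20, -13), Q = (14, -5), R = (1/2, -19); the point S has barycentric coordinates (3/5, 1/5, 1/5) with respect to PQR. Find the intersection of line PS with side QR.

Line PS meets QR where the P-coordinate vanishes; zeroing S's P-weight and renormalizing leaves Q, R-weights 1/5 : 1/5 → (1/2, 1/2).
So T = (1/2)·Q + (1/2)·R = (29/4, -12).

(29/4, -12)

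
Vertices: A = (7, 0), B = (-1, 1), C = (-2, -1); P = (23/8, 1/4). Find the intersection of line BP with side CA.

Barycentric coordinates of P with respect to ABC: (1/2, 3/8, 1/8).
On side CA the B-coordinate is zero; dropping P's B-weight 3/8 and renormalizing the remaining 1/8 : 1/2 gives weights 1/5, 4/5 on C, A.
Q = (1/5)·(-2, -1) + (4/5)·(7, 0) = (26/5, -1/5).

(26/5, -1/5)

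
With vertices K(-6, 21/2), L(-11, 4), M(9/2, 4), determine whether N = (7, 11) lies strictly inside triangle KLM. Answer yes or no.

Barycentric coordinates of N: (14/13, -359/403, 328/403).
The three coordinates are positive, negative, positive; a point is interior exactly when all three are positive.

no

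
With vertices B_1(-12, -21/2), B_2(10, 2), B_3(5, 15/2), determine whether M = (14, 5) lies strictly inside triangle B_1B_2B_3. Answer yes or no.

Barycentric coordinates of M: (-74/367, 409/367, 32/367).
The three coordinates are negative, positive, positive; a point is interior exactly when all three are positive.

no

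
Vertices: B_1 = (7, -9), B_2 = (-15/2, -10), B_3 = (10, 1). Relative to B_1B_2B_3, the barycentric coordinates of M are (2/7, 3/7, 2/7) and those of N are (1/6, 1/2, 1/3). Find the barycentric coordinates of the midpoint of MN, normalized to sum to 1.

(19/84, 13/28, 13/42)

Since both coordinate triples sum to 1, the midpoint's barycentrics are the componentwise average.
(2/7+1/6)/2 = 19/84; similarly 13/28 and 13/42.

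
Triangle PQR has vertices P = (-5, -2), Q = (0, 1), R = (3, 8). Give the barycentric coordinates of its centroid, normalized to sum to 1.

The centroid is the average of the vertices, so each weight is 1/3.

(1/3, 1/3, 1/3)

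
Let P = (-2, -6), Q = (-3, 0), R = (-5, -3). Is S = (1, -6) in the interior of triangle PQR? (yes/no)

Barycentric coordinates of S: (8/5, 3/5, -6/5).
The three coordinates are positive, positive, negative; a point is interior exactly when all three are positive.

no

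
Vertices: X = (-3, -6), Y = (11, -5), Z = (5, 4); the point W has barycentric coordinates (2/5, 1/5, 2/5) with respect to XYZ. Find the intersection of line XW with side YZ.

Line XW meets YZ where the X-coordinate vanishes; zeroing W's X-weight and renormalizing leaves Y, Z-weights 1/5 : 2/5 → (1/3, 2/3).
So V = (1/3)·Y + (2/3)·Z = (7, 1).

(7, 1)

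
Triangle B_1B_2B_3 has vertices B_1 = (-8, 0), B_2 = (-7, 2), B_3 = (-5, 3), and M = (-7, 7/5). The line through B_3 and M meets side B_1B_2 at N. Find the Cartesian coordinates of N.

(-15/2, 1)

Barycentric coordinates of M with respect to B_1B_2B_3: (2/5, 2/5, 1/5).
On side B_1B_2 the B_3-coordinate is zero; dropping M's B_3-weight 1/5 and renormalizing the remaining 2/5 : 2/5 gives weights 1/2, 1/2 on B_1, B_2.
N = (1/2)·(-8, 0) + (1/2)·(-7, 2) = (-15/2, 1).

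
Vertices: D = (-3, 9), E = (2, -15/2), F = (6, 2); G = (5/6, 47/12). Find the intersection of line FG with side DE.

Barycentric coordinates of G with respect to DEF: (1/2, 1/6, 1/3).
On side DE the F-coordinate is zero; dropping G's F-weight 1/3 and renormalizing the remaining 1/2 : 1/6 gives weights 3/4, 1/4 on D, E.
H = (3/4)·(-3, 9) + (1/4)·(2, -15/2) = (-7/4, 39/8).

(-7/4, 39/8)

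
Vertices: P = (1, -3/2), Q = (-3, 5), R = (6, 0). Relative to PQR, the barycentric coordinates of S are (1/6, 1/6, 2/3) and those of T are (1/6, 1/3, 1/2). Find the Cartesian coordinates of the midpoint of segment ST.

Barycentric coordinates of the midpoint are the average: (1/6, 1/4, 7/12).
Converting: (1/6)·P + (1/4)·Q + (7/12)·R = (35/12, 1).

(35/12, 1)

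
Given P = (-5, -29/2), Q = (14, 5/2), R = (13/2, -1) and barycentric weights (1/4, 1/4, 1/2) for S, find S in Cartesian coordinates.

(11/2, -7/2)

S = (1/4)·P + (1/4)·Q + (1/2)·R.
x-coordinate: (1/4)·(-5) + (1/4)·14 + (1/2)·(13/2) = 11/2.
y-coordinate: (1/4)·(-29/2) + (1/4)·(5/2) + (1/2)·(-1) = -7/2.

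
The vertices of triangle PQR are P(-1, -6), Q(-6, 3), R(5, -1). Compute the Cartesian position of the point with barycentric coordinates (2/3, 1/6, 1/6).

(-5/6, -11/3)

S = (2/3)·P + (1/6)·Q + (1/6)·R.
x-coordinate: (2/3)·(-1) + (1/6)·(-6) + (1/6)·5 = -5/6.
y-coordinate: (2/3)·(-6) + (1/6)·3 + (1/6)·(-1) = -11/3.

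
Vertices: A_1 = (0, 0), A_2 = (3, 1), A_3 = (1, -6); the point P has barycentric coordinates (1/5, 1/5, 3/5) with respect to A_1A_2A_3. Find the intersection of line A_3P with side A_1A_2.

(3/2, 1/2)

Line A_3P meets A_1A_2 where the A_3-coordinate vanishes; zeroing P's A_3-weight and renormalizing leaves A_1, A_2-weights 1/5 : 1/5 → (1/2, 1/2).
So Q = (1/2)·A_1 + (1/2)·A_2 = (3/2, 1/2).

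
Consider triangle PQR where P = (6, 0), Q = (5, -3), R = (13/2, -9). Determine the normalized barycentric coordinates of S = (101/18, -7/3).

Signed area of the reference triangle: [PQR] = ½·(6·(-3−(-9)) + 5·(-9−0) + (13/2)·(0−(-3))) = ½·(36 − 45 + 39/2) = 21/4.
[SQR] = ½·((101/18)·(-3−(-9)) + 5·(-9−(-7/3)) + (13/2)·(-7/3−(-3))) = ½·(101/3 − 100/3 + 13/3) = 7/3, so the P-coordinate is (7/3)/(21/4) = 4/9.
[PSR] = ½·(6·(-7/3−(-9)) + (101/18)·(-9−0) + (13/2)·(0−(-7/3))) = ½·(40 − 101/2 + 91/6) = 7/3, so the Q-coordinate is 4/9.
[PQS] = ½·(6·(-3−(-7/3)) + 5·(-7/3−0) + (101/18)·(0−(-3))) = ½·(-4 − 35/3 + 101/6) = 7/12, so the R-coordinate is 1/9.
Check: 4/9 + 4/9 + 1/9 = 1.

(4/9, 4/9, 1/9)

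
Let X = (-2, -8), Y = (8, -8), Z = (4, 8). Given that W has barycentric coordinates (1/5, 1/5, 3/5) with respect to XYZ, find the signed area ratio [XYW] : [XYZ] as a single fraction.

3/5

The signed ratio [XYW]/[XYZ] equals the barycentric coordinate of W at vertex Z, which is 3/5.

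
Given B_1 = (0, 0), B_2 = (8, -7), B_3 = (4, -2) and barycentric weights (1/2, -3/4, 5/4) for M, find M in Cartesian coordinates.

M = (1/2)·B_1 + (-3/4)·B_2 + (5/4)·B_3.
x-coordinate: (1/2)·0 + (-3/4)·8 + (5/4)·4 = -1.
y-coordinate: (1/2)·0 + (-3/4)·(-7) + (5/4)·(-2) = 11/4.

(-1, 11/4)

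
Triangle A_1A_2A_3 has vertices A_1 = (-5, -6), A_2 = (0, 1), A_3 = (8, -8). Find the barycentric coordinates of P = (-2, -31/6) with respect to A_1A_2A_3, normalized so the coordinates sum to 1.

(2/3, 1/6, 1/6)

Signed area of the reference triangle: [A_1A_2A_3] = ½·((-5)·(1−(-8)) + 0·(-8−(-6)) + 8·(-6−1)) = ½·(-45 + 0 − 56) = -101/2.
[PA_2A_3] = ½·((-2)·(1−(-8)) + 0·(-8−(-31/6)) + 8·(-31/6−1)) = ½·(-18 + 0 − 148/3) = -101/3, so the A_1-coordinate is (-101/3)/(-101/2) = 2/3.
[A_1PA_3] = ½·((-5)·(-31/6−(-8)) + (-2)·(-8−(-6)) + 8·(-6−(-31/6))) = ½·(-85/6 + 4 − 20/3) = -101/12, so the A_2-coordinate is 1/6.
[A_1A_2P] = ½·((-5)·(1−(-31/6)) + 0·(-31/6−(-6)) + (-2)·(-6−1)) = ½·(-185/6 + 0 + 14) = -101/12, so the A_3-coordinate is 1/6.
Check: 2/3 + 1/6 + 1/6 = 1.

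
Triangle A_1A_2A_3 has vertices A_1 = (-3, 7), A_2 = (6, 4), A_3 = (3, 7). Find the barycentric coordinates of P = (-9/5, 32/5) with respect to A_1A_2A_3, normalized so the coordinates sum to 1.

Signed area of the reference triangle: [A_1A_2A_3] = ½·((-3)·(4−7) + 6·(7−7) + 3·(7−4)) = ½·(9 + 0 + 9) = 9.
[PA_2A_3] = ½·((-9/5)·(4−7) + 6·(7−(32/5)) + 3·(32/5−4)) = ½·(27/5 + 18/5 + 36/5) = 81/10, so the A_1-coordinate is (81/10)/9 = 9/10.
[A_1PA_3] = ½·((-3)·(32/5−7) + (-9/5)·(7−7) + 3·(7−(32/5))) = ½·(9/5 + 0 + 9/5) = 9/5, so the A_2-coordinate is 1/5.
[A_1A_2P] = ½·((-3)·(4−(32/5)) + 6·(32/5−7) + (-9/5)·(7−4)) = ½·(36/5 − 18/5 − 27/5) = -9/10, so the A_3-coordinate is -1/10.
Check: 9/10 + 1/5 − 1/10 = 1.

(9/10, 1/5, -1/10)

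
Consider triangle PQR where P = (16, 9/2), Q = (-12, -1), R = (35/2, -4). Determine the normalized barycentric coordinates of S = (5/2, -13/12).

(1/6, 1/2, 1/3)

Signed area of the reference triangle: [PQR] = ½·(16·(-1−(-4)) + (-12)·(-4−(9/2)) + (35/2)·(9/2−(-1))) = ½·(48 + 102 + 385/4) = 985/8.
[SQR] = ½·((5/2)·(-1−(-4)) + (-12)·(-4−(-13/12)) + (35/2)·(-13/12−(-1))) = ½·(15/2 + 35 − 35/24) = 985/48, so the P-coordinate is (985/48)/(985/8) = 1/6.
[PSR] = ½·(16·(-13/12−(-4)) + (5/2)·(-4−(9/2)) + (35/2)·(9/2−(-13/12))) = ½·(140/3 − 85/4 + 2345/24) = 985/16, so the Q-coordinate is 1/2.
[PQS] = ½·(16·(-1−(-13/12)) + (-12)·(-13/12−(9/2)) + (5/2)·(9/2−(-1))) = ½·(4/3 + 67 + 55/4) = 985/24, so the R-coordinate is 1/3.
Check: 1/6 + 1/2 + 1/3 = 1.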